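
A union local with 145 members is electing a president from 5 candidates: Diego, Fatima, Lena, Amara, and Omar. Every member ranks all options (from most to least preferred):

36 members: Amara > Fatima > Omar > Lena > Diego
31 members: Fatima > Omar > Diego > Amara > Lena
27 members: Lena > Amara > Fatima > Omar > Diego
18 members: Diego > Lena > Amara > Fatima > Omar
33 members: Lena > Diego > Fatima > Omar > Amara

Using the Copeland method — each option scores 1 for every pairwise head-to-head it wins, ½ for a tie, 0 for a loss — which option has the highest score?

Diego: beats Amara; loses to Fatima, Lena, and Omar → score 1.
Fatima: beats Diego and Omar; loses to Lena and Amara → score 2.
Lena: beats Diego, Fatima, Amara, and Omar → score 4.
Amara: beats Fatima and Omar; loses to Diego and Lena → score 2.
Omar: beats Diego; loses to Fatima, Lena, and Amara → score 1.
Lena has the best pairwise record.

Lena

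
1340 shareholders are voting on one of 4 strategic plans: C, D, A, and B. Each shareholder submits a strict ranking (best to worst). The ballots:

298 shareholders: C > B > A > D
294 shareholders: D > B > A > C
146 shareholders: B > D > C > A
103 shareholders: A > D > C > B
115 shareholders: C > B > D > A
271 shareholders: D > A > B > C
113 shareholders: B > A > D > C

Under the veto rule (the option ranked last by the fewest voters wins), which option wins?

Last-place votes: C 678, D 298, A 261, B 103.
B is ranked last by the fewest voters, so B wins.

B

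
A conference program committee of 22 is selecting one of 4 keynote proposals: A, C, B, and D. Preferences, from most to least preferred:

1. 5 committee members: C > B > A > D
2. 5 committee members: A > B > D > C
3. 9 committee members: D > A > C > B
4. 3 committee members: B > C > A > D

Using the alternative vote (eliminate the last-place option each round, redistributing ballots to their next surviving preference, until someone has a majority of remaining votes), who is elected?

Round 1: A 5, C 5, B 3, D 9. Eliminate B.
Round 2: A 5, C 8, D 9. Eliminate A.
Round 3: C 8, D 14. D has a majority.

D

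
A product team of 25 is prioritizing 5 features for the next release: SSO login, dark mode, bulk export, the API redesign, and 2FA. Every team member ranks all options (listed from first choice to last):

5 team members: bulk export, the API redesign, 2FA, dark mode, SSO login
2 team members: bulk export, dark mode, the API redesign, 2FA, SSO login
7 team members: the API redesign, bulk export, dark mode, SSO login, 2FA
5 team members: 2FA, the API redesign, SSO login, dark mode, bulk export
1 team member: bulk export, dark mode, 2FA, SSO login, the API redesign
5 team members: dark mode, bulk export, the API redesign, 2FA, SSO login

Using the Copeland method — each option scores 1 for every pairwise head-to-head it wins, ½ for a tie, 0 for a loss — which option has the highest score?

bulk export

SSO login: loses to dark mode, bulk export, the API redesign, and 2FA → score 0.
dark mode: beats SSO login and 2FA; loses to bulk export and the API redesign → score 2.
bulk export: beats SSO login, dark mode, the API redesign, and 2FA → score 4.
the API redesign: beats SSO login, dark mode, and 2FA; loses to bulk export → score 3.
2FA: beats SSO login; loses to dark mode, bulk export, and the API redesign → score 1.
bulk export has the best pairwise record.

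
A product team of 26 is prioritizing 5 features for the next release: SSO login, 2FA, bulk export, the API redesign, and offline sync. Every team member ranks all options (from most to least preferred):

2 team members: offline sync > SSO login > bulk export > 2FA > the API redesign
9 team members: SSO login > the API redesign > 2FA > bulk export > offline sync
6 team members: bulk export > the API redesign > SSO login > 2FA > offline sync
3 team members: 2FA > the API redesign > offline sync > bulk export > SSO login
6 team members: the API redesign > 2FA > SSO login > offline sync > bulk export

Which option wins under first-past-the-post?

First-place votes: SSO login 9, 2FA 3, bulk export 6, the API redesign 6, offline sync 2.
SSO login has the most first-place votes.

SSO login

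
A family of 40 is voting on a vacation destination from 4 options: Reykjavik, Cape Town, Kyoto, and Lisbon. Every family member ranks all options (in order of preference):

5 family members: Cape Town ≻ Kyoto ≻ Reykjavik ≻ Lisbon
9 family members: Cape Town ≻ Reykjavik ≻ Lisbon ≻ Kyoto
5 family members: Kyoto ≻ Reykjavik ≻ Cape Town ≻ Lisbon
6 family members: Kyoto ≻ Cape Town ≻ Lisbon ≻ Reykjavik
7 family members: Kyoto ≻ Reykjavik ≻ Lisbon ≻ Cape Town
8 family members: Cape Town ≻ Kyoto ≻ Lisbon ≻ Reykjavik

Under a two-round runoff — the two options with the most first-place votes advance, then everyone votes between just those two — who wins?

Cape Town

Round 1 first-place votes: Reykjavik 0, Cape Town 22, Kyoto 18, Lisbon 0.
Cape Town and Kyoto advance.
Runoff: Cape Town is preferred to Kyoto by 22 voters; Kyoto by 18.
Cape Town wins the runoff.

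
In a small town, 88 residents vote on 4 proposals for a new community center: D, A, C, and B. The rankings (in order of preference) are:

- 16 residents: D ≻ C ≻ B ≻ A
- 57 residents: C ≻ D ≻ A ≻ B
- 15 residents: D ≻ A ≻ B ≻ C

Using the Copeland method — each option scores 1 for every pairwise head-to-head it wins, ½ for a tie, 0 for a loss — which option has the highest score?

D: beats A and B; loses to C → score 2.
A: beats B; loses to D and C → score 1.
C: beats D, A, and B → score 3.
B: loses to D, A, and C → score 0.
C has the best pairwise record.

C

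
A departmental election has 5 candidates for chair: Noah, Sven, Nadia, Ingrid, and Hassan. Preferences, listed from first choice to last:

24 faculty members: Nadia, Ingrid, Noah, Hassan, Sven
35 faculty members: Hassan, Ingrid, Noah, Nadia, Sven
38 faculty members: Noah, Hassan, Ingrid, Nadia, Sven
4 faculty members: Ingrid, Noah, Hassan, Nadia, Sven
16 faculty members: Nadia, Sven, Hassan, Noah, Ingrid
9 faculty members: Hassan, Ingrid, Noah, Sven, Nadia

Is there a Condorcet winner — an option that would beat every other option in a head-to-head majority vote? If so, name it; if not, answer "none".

none

Checking pairwise contests:
Ingrid beats Noah 72–54.
Noah beats Sven 110–16.
Noah beats Nadia 86–40.
Hassan beats Ingrid 98–28.
Noah beats Hassan 66–60.
Every option loses at least one head-to-head, so there is no Condorcet winner.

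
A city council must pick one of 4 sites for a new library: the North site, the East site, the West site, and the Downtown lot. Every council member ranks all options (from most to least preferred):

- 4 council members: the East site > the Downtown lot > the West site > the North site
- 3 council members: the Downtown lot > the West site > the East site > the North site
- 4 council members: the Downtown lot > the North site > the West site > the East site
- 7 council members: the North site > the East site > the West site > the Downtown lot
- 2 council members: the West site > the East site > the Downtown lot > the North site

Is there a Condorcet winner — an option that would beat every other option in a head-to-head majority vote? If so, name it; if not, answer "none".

Checking pairwise contests:
the Downtown lot beats the North site 13–7.
the North site beats the East site 11–9.
the North site beats the West site 11–9.
the East site beats the Downtown lot 13–7.
Every option loses at least one head-to-head, so there is no Condorcet winner.

none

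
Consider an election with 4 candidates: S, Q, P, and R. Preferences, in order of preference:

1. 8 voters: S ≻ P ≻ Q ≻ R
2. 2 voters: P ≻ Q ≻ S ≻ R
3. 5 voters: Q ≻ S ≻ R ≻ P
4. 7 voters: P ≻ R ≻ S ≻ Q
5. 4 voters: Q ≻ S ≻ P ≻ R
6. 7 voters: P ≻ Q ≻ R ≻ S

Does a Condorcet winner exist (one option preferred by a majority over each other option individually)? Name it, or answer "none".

Checking pairwise contests:
Q beats S 18–15.
P beats Q 24–9.
S beats P 17–16.
S beats R 19–14.
Every option loses at least one head-to-head, so there is no Condorcet winner.

none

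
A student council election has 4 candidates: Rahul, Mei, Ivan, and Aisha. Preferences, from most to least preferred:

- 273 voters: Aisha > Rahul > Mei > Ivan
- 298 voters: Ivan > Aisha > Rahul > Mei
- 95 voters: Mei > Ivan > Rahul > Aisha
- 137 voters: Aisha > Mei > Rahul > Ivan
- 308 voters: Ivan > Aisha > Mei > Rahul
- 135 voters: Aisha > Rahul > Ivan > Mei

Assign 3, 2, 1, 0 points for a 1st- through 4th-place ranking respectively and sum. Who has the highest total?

Rahul: 273·2 + 298·1 + 95·1 + 137·1 + 308·0 + 135·2 = 1346
Mei: 273·1 + 298·0 + 95·3 + 137·2 + 308·1 + 135·0 = 1140
Ivan: 273·0 + 298·3 + 95·2 + 137·0 + 308·3 + 135·1 = 2143
Aisha: 273·3 + 298·2 + 95·0 + 137·3 + 308·2 + 135·3 = 2847
Aisha has the highest Borda score (2847).

Aisha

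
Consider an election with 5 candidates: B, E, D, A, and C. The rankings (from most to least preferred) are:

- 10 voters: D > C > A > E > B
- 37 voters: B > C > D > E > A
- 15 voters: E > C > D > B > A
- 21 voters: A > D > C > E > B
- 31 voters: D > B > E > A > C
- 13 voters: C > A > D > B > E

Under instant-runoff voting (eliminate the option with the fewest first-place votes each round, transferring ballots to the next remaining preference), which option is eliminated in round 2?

Round 1: B 37, E 15, D 41, A 21, C 13. Eliminate C.
Round 2: B 37, E 15, D 41, A 34. Eliminate E.

E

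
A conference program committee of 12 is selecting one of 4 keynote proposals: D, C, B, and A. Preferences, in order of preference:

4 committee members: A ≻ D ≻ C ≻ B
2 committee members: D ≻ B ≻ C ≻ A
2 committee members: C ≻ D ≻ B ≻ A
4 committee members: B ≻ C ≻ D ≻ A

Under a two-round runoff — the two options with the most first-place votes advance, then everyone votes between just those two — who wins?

B

Round 1 first-place votes: D 2, C 2, B 4, A 4.
B and A advance.
Runoff: B is preferred to A by 8 voters; A by 4.
B wins the runoff.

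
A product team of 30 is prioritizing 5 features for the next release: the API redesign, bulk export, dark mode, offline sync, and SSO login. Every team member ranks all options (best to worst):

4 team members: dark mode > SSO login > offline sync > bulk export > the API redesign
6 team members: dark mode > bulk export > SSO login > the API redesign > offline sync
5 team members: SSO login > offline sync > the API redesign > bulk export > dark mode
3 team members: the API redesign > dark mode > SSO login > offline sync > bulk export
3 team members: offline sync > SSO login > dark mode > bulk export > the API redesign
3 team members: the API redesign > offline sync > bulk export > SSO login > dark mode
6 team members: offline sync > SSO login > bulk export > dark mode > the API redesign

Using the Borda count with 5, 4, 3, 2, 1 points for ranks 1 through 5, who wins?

the API redesign: 4·1 + 6·2 + 5·3 + 3·5 + 3·1 + 3·5 + 6·1 = 70
bulk export: 4·2 + 6·4 + 5·2 + 3·1 + 3·2 + 3·3 + 6·3 = 78
dark mode: 4·5 + 6·5 + 5·1 + 3·4 + 3·3 + 3·1 + 6·2 = 91
offline sync: 4·3 + 6·1 + 5·4 + 3·2 + 3·5 + 3·4 + 6·5 = 101
SSO login: 4·4 + 6·3 + 5·5 + 3·3 + 3·4 + 3·2 + 6·4 = 110
SSO login has the highest Borda score (110).

SSO login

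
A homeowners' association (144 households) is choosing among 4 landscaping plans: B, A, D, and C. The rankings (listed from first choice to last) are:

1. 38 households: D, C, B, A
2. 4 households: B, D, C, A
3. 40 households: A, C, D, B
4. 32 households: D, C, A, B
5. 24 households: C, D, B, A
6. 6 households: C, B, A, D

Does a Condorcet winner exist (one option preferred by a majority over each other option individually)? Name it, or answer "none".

D vs B: 134–10 for D.
D vs A: 98–46 for D.
D vs C: 74–70 for D.
D beats every other option head-to-head.

D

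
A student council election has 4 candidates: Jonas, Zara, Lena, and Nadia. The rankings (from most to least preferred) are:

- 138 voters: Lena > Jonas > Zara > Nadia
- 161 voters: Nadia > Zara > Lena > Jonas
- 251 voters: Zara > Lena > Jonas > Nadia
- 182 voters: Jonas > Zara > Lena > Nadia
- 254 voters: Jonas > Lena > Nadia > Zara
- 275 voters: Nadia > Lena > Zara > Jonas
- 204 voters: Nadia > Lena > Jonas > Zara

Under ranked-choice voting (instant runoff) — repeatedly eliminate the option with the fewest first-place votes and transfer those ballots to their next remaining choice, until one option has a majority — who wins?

Jonas

Round 1: Jonas 436, Zara 251, Lena 138, Nadia 640. Eliminate Lena.
Round 2: Jonas 574, Zara 251, Nadia 640. Eliminate Zara.
Round 3: Jonas 825, Nadia 640. Jonas has a majority.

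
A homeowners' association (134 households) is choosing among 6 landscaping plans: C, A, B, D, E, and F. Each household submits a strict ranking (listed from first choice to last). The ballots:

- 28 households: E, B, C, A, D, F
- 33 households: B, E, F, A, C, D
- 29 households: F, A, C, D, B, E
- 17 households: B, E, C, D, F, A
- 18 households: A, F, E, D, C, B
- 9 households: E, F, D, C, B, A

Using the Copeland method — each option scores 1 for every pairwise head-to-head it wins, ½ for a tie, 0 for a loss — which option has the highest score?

B

C: beats D; loses to A, B, E, and F → score 1.
A: beats C and D; loses to B, E, and F → score 2.
B: beats C, A, D, E, and F → score 5.
D: loses to C, A, B, E, and F → score 0.
E: beats C, A, D, and F; loses to B → score 4.
F: beats C, A, and D; loses to B and E → score 3.
B has the best pairwise record.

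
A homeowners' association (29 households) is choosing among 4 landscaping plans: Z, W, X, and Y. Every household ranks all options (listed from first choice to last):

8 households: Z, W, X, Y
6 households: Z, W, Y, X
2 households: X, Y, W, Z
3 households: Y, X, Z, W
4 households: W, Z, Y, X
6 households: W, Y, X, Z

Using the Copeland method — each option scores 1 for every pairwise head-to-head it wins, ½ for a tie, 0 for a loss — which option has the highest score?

Z

Z: beats W, X, and Y → score 3.
W: beats X and Y; loses to Z → score 2.
X: loses to Z, W, and Y → score 0.
Y: beats X; loses to Z and W → score 1.
Z has the best pairwise record.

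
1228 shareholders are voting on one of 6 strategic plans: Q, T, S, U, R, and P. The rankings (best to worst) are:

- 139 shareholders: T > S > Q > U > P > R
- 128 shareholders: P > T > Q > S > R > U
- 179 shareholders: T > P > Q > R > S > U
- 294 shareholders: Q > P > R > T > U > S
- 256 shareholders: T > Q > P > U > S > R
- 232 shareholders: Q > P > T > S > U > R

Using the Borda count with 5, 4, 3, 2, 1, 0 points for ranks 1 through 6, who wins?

Q: 139·3 + 128·3 + 179·3 + 294·5 + 256·4 + 232·5 = 4992
T: 139·5 + 128·4 + 179·5 + 294·2 + 256·5 + 232·3 = 4666
S: 139·4 + 128·2 + 179·1 + 294·0 + 256·1 + 232·2 = 1711
U: 139·2 + 128·0 + 179·0 + 294·1 + 256·2 + 232·1 = 1316
R: 139·0 + 128·1 + 179·2 + 294·3 + 256·0 + 232·0 = 1368
P: 139·1 + 128·5 + 179·4 + 294·4 + 256·3 + 232·4 = 4367
Q has the highest Borda score (4992).

Q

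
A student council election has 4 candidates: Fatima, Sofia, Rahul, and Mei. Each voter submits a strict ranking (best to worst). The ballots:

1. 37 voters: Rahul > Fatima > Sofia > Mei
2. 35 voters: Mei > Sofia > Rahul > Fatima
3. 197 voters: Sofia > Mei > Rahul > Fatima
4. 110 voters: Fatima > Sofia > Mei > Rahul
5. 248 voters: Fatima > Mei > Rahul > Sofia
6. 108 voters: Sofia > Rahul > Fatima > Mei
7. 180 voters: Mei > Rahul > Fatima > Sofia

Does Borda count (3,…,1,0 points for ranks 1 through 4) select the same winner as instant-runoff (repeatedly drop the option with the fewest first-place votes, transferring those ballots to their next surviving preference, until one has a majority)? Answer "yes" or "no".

Borda — scores: Fatima 1436, Sofia 1242, Rahul 1167, Mei 1645. Winner: Mei.
Instant-runoff — R1 Fatima 358, Sofia 305, Rahul 37, Mei 215 (Rahul out); R2 Fatima 395, Sofia 305, Mei 215 (Mei out); R3 Fatima 575, Sofia 340 (Fatima winner). Winner: Fatima.
The two methods disagree.

no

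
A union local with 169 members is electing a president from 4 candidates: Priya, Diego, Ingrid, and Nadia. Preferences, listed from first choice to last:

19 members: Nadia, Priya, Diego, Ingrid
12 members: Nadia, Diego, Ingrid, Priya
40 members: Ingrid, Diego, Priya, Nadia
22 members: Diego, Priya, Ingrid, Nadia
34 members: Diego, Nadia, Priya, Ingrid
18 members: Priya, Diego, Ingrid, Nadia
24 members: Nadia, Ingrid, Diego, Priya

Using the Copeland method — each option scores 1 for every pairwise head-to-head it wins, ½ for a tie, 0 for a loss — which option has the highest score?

Diego

Priya: beats Ingrid; loses to Diego and Nadia → score 1.
Diego: beats Priya, Ingrid, and Nadia → score 3.
Ingrid: loses to Priya, Diego, and Nadia → score 0.
Nadia: beats Priya and Ingrid; loses to Diego → score 2.
Diego has the best pairwise record.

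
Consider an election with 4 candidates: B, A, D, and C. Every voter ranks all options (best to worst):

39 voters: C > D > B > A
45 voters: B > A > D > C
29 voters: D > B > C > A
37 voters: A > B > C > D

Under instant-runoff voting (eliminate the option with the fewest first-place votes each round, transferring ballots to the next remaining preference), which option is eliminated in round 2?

A

Round 1: B 45, A 37, D 29, C 39. Eliminate D.
Round 2: B 74, A 37, C 39. Eliminate A.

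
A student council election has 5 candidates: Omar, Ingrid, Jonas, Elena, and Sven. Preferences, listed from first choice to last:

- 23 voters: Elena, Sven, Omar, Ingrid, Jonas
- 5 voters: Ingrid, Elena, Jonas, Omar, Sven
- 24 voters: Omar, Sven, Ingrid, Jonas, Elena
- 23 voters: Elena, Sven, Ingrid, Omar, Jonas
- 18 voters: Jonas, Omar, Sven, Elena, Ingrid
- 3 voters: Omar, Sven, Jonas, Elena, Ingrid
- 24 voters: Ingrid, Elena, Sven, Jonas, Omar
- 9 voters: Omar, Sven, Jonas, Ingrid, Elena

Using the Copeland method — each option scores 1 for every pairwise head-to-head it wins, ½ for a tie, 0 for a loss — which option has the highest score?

Omar: beats Ingrid and Jonas; loses to Elena and Sven → score 2.
Ingrid: beats Jonas; loses to Omar, Elena, and Sven → score 1.
Jonas: loses to Omar, Ingrid, Elena, and Sven → score 0.
Elena: beats Omar, Ingrid, Jonas, and Sven → score 4.
Sven: beats Omar, Ingrid, and Jonas; loses to Elena → score 3.
Elena has the best pairwise record.

Elena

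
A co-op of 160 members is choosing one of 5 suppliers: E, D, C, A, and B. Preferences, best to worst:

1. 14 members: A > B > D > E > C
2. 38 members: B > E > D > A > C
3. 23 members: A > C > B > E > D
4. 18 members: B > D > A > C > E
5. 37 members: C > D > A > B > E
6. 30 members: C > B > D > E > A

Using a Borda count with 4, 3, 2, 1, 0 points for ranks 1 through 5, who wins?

E: 14·1 + 38·3 + 23·1 + 18·0 + 37·0 + 30·1 = 181
D: 14·2 + 38·2 + 23·0 + 18·3 + 37·3 + 30·2 = 329
C: 14·0 + 38·0 + 23·3 + 18·1 + 37·4 + 30·4 = 355
A: 14·4 + 38·1 + 23·4 + 18·2 + 37·2 + 30·0 = 296
B: 14·3 + 38·4 + 23·2 + 18·4 + 37·1 + 30·3 = 439
B has the highest Borda score (439).

B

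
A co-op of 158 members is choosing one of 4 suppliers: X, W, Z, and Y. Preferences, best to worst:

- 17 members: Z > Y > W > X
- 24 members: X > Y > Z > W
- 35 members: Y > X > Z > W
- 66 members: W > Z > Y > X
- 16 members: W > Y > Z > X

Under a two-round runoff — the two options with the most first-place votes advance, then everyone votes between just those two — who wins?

Round 1 first-place votes: X 24, W 82, Z 17, Y 35.
W and Y advance.
Runoff: W is preferred to Y by 82 voters; Y by 76.
W wins the runoff.

W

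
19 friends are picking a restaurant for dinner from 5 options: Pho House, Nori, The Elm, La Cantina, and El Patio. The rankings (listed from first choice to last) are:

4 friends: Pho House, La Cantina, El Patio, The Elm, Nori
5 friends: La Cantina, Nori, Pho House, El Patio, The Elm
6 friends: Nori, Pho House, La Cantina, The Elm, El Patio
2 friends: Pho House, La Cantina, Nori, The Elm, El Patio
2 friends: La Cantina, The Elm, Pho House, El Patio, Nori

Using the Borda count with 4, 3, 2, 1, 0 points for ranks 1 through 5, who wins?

La Cantina

Pho House: 4·4 + 5·2 + 6·3 + 2·4 + 2·2 = 56
Nori: 4·0 + 5·3 + 6·4 + 2·2 + 2·0 = 43
The Elm: 4·1 + 5·0 + 6·1 + 2·1 + 2·3 = 18
La Cantina: 4·3 + 5·4 + 6·2 + 2·3 + 2·4 = 58
El Patio: 4·2 + 5·1 + 6·0 + 2·0 + 2·1 = 15
La Cantina has the highest Borda score (58).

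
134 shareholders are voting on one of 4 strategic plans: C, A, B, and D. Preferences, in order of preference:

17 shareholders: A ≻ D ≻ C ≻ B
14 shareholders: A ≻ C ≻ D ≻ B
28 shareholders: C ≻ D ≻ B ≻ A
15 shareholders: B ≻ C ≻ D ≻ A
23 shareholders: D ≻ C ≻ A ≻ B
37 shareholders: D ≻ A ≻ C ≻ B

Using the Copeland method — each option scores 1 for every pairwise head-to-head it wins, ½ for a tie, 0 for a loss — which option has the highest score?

D

C: beats B; loses to A and D → score 1.
A: beats C and B; loses to D → score 2.
B: loses to C, A, and D → score 0.
D: beats C, A, and B → score 3.
D has the best pairwise record.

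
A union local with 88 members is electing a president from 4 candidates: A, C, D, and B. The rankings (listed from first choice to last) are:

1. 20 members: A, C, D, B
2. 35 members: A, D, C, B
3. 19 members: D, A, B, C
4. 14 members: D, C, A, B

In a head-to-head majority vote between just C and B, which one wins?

Voters preferring C to B: 69; preferring B to C: 19.
C wins the head-to-head.

C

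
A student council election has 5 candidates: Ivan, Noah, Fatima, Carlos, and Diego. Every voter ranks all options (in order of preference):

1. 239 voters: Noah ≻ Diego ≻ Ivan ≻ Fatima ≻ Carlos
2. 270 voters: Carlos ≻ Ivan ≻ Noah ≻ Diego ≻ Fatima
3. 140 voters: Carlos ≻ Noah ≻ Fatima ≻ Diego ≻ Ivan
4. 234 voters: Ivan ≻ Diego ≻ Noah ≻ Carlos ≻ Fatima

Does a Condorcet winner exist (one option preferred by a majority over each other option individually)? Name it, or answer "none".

Ivan

Ivan vs Noah: 504–379 for Ivan.
Ivan vs Fatima: 743–140 for Ivan.
Ivan vs Carlos: 473–410 for Ivan.
Ivan vs Diego: 504–379 for Ivan.
Ivan beats every other option head-to-head.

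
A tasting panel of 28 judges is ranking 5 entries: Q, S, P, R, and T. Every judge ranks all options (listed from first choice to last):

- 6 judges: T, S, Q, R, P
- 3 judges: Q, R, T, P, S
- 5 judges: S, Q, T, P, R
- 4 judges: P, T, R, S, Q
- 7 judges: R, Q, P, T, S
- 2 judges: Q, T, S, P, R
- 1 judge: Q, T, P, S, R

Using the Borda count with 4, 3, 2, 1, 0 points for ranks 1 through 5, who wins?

Q: 6·2 + 3·4 + 5·3 + 4·0 + 7·3 + 2·4 + 1·4 = 72
S: 6·3 + 3·0 + 5·4 + 4·1 + 7·0 + 2·2 + 1·1 = 47
P: 6·0 + 3·1 + 5·1 + 4·4 + 7·2 + 2·1 + 1·2 = 42
R: 6·1 + 3·3 + 5·0 + 4·2 + 7·4 + 2·0 + 1·0 = 51
T: 6·4 + 3·2 + 5·2 + 4·3 + 7·1 + 2·3 + 1·3 = 68
Q has the highest Borda score (72).

Q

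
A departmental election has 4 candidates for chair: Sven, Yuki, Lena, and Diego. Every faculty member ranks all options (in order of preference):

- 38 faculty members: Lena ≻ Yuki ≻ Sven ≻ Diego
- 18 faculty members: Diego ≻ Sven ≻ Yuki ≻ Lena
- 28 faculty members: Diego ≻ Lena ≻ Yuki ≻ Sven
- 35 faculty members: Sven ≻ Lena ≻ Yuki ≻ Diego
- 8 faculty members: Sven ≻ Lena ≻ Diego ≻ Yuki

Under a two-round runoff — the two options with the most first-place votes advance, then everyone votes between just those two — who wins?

Sven

Round 1 first-place votes: Sven 43, Yuki 0, Lena 38, Diego 46.
Diego and Sven advance.
Runoff: Diego is preferred to Sven by 46 voters; Sven by 81.
Sven wins the runoff.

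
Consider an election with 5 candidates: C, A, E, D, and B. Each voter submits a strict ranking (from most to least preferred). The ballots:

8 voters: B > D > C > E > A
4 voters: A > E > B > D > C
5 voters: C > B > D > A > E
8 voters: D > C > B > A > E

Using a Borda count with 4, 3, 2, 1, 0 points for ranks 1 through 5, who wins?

B

C: 8·2 + 4·0 + 5·4 + 8·3 = 60
A: 8·0 + 4·4 + 5·1 + 8·1 = 29
E: 8·1 + 4·3 + 5·0 + 8·0 = 20
D: 8·3 + 4·1 + 5·2 + 8·4 = 70
B: 8·4 + 4·2 + 5·3 + 8·2 = 71
B has the highest Borda score (71).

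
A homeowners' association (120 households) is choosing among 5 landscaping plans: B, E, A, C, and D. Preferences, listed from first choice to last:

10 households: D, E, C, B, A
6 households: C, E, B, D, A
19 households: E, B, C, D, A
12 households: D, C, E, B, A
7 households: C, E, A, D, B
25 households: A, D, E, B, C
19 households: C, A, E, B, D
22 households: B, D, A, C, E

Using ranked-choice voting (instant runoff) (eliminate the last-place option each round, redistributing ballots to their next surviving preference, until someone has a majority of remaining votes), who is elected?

B

Round 1: B 22, E 19, A 25, C 32, D 22. Eliminate E.
Round 2: B 41, A 25, C 32, D 22. Eliminate D.
Round 3: B 41, A 25, C 54. Eliminate A.
Round 4: B 66, C 54. B has a majority.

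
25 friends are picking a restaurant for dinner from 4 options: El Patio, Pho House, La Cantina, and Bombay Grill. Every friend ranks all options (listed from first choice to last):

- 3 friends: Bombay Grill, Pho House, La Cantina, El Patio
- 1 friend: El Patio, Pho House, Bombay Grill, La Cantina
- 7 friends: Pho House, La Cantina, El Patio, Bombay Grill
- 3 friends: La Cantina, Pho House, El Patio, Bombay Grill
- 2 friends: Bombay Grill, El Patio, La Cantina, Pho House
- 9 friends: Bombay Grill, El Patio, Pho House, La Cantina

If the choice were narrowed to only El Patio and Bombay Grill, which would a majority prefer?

Voters preferring El Patio to Bombay Grill: 11; preferring Bombay Grill to El Patio: 14.
Bombay Grill wins the head-to-head.

Bombay Grill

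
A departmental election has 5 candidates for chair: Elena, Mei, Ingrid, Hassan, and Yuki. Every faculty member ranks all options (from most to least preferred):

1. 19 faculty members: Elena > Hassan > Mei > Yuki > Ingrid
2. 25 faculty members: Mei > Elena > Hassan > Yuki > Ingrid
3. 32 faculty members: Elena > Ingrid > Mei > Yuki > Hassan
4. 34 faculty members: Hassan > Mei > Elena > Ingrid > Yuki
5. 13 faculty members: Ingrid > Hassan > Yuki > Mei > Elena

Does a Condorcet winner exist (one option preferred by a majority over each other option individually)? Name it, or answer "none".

Checking pairwise contests:
Mei beats Elena 72–51.
Hassan beats Mei 66–57.
Elena beats Ingrid 110–13.
Elena beats Hassan 76–47.
Elena beats Yuki 110–13.
Every option loses at least one head-to-head, so there is no Condorcet winner.

none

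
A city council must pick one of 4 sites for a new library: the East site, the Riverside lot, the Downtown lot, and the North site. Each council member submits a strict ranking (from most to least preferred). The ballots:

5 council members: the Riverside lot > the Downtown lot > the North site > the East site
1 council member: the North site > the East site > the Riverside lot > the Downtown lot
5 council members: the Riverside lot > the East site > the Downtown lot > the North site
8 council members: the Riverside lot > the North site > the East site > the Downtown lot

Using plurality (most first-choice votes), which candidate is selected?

First-place votes: the East site 0, the Riverside lot 18, the Downtown lot 0, the North site 1.
the Riverside lot has the most first-place votes.

the Riverside lot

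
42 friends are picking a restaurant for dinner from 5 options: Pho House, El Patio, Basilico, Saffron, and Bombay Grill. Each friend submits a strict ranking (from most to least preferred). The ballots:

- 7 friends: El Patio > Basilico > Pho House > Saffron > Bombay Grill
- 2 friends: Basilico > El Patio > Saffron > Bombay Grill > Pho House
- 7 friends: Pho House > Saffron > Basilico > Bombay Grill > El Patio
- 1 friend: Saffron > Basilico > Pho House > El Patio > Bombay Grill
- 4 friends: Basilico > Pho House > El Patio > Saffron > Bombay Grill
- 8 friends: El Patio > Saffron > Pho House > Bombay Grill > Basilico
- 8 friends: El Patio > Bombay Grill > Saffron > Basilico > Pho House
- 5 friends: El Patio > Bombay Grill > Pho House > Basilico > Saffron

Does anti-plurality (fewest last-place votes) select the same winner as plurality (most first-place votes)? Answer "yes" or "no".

no

Anti-plurality — last-place votes: Pho House 10, El Patio 7, Basilico 8, Saffron 5, Bombay Grill 12. Winner: Saffron.
Plurality — first-place votes: Pho House 7, El Patio 28, Basilico 6, Saffron 1, Bombay Grill 0. Winner: El Patio.
The two methods disagree.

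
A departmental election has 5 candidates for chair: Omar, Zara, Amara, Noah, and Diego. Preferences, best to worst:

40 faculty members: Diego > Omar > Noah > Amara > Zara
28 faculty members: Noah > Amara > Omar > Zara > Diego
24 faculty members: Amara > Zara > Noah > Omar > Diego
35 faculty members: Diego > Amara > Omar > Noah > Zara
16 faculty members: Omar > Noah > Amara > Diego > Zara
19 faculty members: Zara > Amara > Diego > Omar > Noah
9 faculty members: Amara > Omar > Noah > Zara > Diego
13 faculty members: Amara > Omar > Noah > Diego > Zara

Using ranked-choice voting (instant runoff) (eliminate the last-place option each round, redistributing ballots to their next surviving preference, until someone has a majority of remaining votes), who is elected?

Amara

Round 1: Omar 16, Zara 19, Amara 46, Noah 28, Diego 75. Eliminate Omar.
Round 2: Zara 19, Amara 46, Noah 44, Diego 75. Eliminate Zara.
Round 3: Amara 65, Noah 44, Diego 75. Eliminate Noah.
Round 4: Amara 109, Diego 75. Amara has a majority.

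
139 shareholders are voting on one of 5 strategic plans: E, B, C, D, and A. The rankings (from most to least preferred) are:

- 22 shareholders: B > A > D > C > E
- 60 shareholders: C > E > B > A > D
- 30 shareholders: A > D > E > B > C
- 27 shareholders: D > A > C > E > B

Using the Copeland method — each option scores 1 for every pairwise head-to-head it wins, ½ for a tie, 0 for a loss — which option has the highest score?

E: beats B; loses to C, D, and A → score 1.
B: beats D and A; loses to E and C → score 2.
C: beats E and B; loses to D and A → score 2.
D: beats E and C; loses to B and A → score 2.
A: beats E, C, and D; loses to B → score 3.
A has the best pairwise record.

A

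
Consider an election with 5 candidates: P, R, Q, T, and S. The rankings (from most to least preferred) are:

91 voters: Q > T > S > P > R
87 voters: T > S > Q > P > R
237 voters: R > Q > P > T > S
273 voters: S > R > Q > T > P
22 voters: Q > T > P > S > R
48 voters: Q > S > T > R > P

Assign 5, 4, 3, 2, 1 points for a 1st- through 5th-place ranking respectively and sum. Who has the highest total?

Q

P: 91·2 + 87·2 + 237·3 + 273·1 + 22·3 + 48·1 = 1454
R: 91·1 + 87·1 + 237·5 + 273·4 + 22·1 + 48·2 = 2573
Q: 91·5 + 87·3 + 237·4 + 273·3 + 22·5 + 48·5 = 2833
T: 91·4 + 87·5 + 237·2 + 273·2 + 22·4 + 48·3 = 2051
S: 91·3 + 87·4 + 237·1 + 273·5 + 22·2 + 48·4 = 2459
Q has the highest Borda score (2833).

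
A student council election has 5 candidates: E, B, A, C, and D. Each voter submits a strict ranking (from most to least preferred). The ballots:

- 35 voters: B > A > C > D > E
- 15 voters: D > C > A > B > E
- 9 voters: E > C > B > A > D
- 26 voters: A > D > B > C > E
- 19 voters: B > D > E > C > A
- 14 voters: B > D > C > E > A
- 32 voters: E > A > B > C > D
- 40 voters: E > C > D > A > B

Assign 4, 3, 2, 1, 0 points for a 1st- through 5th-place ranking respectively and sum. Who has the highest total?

B

E: 35·0 + 15·0 + 9·4 + 26·0 + 19·2 + 14·1 + 32·4 + 40·4 = 376
B: 35·4 + 15·1 + 9·2 + 26·2 + 19·4 + 14·4 + 32·2 + 40·0 = 421
A: 35·3 + 15·2 + 9·1 + 26·4 + 19·0 + 14·0 + 32·3 + 40·1 = 384
C: 35·2 + 15·3 + 9·3 + 26·1 + 19·1 + 14·2 + 32·1 + 40·3 = 367
D: 35·1 + 15·4 + 9·0 + 26·3 + 19·3 + 14·3 + 32·0 + 40·2 = 352
B has the highest Borda score (421).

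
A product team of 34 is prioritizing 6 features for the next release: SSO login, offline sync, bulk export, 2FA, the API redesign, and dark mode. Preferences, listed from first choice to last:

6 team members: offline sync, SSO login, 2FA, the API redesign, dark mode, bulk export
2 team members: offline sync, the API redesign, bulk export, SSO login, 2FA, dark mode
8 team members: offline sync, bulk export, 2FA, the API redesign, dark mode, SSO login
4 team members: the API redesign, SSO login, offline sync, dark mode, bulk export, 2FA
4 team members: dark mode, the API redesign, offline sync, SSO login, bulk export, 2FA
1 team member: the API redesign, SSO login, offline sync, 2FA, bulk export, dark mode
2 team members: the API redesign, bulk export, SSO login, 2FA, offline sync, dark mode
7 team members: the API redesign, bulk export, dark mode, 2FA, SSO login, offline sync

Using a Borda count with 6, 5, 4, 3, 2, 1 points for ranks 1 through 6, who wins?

the API redesign

SSO login: 6·5 + 2·3 + 8·1 + 4·5 + 4·3 + 1·5 + 2·4 + 7·2 = 103
offline sync: 6·6 + 2·6 + 8·6 + 4·4 + 4·4 + 1·4 + 2·2 + 7·1 = 143
bulk export: 6·1 + 2·4 + 8·5 + 4·2 + 4·2 + 1·2 + 2·5 + 7·5 = 117
2FA: 6·4 + 2·2 + 8·4 + 4·1 + 4·1 + 1·3 + 2·3 + 7·3 = 98
the API redesign: 6·3 + 2·5 + 8·3 + 4·6 + 4·5 + 1·6 + 2·6 + 7·6 = 156
dark mode: 6·2 + 2·1 + 8·2 + 4·3 + 4·6 + 1·1 + 2·1 + 7·4 = 97
the API redesign has the highest Borda score (156).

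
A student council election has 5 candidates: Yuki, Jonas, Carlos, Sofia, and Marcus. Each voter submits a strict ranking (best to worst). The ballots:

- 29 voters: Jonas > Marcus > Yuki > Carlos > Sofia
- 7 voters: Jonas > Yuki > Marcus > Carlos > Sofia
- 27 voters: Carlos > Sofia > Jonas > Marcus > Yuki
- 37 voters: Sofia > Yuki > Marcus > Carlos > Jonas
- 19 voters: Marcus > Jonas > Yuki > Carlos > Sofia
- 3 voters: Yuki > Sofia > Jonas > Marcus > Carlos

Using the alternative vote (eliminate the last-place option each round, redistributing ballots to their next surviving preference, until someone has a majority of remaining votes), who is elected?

Round 1: Yuki 3, Jonas 36, Carlos 27, Sofia 37, Marcus 19. Eliminate Yuki.
Round 2: Jonas 36, Carlos 27, Sofia 40, Marcus 19. Eliminate Marcus.
Round 3: Jonas 55, Carlos 27, Sofia 40. Eliminate Carlos.
Round 4: Jonas 55, Sofia 67. Sofia has a majority.

Sofia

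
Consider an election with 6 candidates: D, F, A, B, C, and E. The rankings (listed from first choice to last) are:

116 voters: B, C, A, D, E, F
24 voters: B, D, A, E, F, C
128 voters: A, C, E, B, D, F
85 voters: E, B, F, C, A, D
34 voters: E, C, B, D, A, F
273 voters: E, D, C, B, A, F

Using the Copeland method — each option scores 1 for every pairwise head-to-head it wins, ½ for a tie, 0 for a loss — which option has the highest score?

E

D: beats F and A; loses to B, C, and E → score 2.
F: loses to D, A, B, C, and E → score 0.
A: beats F; loses to D, B, C, and E → score 1.
B: beats D, F, and A; loses to C and E → score 3.
C: beats D, F, A, and B; loses to E → score 4.
E: beats D, F, A, B, and C → score 5.
E has the best pairwise record.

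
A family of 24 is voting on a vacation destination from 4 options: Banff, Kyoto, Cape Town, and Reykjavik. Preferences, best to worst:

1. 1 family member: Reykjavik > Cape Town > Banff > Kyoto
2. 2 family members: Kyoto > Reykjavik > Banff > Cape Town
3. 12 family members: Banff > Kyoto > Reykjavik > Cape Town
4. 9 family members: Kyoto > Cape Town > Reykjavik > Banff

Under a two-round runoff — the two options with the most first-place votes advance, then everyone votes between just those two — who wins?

Round 1 first-place votes: Banff 12, Kyoto 11, Cape Town 0, Reykjavik 1.
Banff and Kyoto advance.
Runoff: Banff is preferred to Kyoto by 13 voters; Kyoto by 11.
Banff wins the runoff.

Banff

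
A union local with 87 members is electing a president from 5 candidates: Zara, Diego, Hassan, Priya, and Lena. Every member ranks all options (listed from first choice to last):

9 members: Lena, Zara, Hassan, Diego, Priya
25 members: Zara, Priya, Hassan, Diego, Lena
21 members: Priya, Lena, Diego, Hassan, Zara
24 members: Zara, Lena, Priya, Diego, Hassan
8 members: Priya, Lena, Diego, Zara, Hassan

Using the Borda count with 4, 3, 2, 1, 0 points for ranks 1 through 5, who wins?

Zara: 9·3 + 25·4 + 21·0 + 24·4 + 8·1 = 231
Diego: 9·1 + 25·1 + 21·2 + 24·1 + 8·2 = 116
Hassan: 9·2 + 25·2 + 21·1 + 24·0 + 8·0 = 89
Priya: 9·0 + 25·3 + 21·4 + 24·2 + 8·4 = 239
Lena: 9·4 + 25·0 + 21·3 + 24·3 + 8·3 = 195
Priya has the highest Borda score (239).

Priya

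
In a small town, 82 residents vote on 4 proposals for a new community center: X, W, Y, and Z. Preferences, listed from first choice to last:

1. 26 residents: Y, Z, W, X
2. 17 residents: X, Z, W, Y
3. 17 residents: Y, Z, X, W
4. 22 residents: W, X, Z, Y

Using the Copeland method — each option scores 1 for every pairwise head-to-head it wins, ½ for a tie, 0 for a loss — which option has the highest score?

X: loses to W, Y, and Z → score 0.
W: beats X; loses to Y and Z → score 1.
Y: beats X, W, and Z → score 3.
Z: beats X and W; loses to Y → score 2.
Y has the best pairwise record.

Y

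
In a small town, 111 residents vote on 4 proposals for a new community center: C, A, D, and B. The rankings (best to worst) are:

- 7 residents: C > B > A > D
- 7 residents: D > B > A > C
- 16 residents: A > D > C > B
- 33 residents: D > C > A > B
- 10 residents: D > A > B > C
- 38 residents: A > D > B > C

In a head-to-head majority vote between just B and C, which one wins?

C

Voters preferring B to C: 55; preferring C to B: 56.
C wins the head-to-head.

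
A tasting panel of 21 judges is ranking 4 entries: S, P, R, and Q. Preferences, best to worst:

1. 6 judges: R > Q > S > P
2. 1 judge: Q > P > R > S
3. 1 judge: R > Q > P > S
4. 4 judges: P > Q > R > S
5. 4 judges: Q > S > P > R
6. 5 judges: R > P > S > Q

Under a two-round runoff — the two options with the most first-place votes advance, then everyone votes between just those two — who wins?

Round 1 first-place votes: S 0, P 4, R 12, Q 5.
R and Q advance.
Runoff: R is preferred to Q by 12 voters; Q by 9.
R wins the runoff.

R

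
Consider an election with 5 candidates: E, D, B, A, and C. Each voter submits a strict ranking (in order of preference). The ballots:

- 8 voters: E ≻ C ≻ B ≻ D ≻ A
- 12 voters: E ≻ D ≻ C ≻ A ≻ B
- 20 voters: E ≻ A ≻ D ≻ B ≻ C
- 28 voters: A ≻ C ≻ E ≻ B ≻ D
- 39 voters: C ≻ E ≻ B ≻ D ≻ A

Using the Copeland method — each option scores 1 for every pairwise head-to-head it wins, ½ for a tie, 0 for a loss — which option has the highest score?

E: beats D, B, and A; loses to C → score 3.
D: beats A; loses to E, B, and C → score 1.
B: beats D; loses to E, A, and C → score 1.
A: beats B; loses to E, D, and C → score 1.
C: beats E, D, B, and A → score 4.
C has the best pairwise record.

C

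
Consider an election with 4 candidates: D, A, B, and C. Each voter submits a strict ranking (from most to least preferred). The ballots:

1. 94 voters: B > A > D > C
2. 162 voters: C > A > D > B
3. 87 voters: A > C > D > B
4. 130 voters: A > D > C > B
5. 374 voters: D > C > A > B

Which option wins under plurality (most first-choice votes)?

First-place votes: D 374, A 217, B 94, C 162.
D has the most first-place votes.

D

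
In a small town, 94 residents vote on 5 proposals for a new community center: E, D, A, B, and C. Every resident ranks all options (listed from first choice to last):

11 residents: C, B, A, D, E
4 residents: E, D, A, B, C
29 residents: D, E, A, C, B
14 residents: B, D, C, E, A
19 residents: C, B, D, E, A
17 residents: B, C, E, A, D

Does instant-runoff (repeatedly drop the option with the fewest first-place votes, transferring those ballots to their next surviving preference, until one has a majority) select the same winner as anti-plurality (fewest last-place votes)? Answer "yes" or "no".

no

Instant-runoff — R1 E 4, D 29, A 0, B 31, C 30 (A out); R2 E 4, D 29, B 31, C 30 (E out); R3 D 33, B 31, C 30 (C out); R4 D 33, B 61 (B winner). Winner: B.
Anti-plurality — last-place votes: E 11, D 17, A 33, B 29, C 4. Winner: C.
The two methods disagree.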